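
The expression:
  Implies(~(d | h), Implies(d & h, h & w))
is always true.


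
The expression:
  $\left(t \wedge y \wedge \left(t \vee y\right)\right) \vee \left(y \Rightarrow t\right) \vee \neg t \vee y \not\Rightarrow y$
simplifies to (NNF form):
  $\text{True}$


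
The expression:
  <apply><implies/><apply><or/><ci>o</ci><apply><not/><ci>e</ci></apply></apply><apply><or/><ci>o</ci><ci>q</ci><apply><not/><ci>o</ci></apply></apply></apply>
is always true.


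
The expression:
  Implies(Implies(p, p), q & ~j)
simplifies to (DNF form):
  q & ~j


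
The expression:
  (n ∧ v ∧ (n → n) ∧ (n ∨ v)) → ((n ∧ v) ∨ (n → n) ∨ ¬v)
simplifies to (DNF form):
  True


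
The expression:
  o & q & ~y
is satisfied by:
  {o: True, q: True, y: False}


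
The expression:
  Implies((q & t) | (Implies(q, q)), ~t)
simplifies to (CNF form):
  ~t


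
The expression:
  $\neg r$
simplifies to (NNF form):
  $\neg r$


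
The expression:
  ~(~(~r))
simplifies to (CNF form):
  ~r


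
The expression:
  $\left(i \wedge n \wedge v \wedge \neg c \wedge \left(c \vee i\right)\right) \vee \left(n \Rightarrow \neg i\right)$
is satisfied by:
  {v: True, c: False, n: False, i: False}
  {v: False, c: False, n: False, i: False}
  {c: True, v: True, i: False, n: False}
  {c: True, i: False, v: False, n: False}
  {i: True, v: True, c: False, n: False}
  {i: True, v: False, c: False, n: False}
  {i: True, c: True, v: True, n: False}
  {i: True, c: True, v: False, n: False}
  {n: True, v: True, c: False, i: False}
  {n: True, v: False, c: False, i: False}
  {n: True, c: True, v: True, i: False}
  {n: True, c: True, v: False, i: False}
  {i: True, n: True, v: True, c: False}


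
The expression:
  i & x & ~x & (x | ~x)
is never true.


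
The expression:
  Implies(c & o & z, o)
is always true.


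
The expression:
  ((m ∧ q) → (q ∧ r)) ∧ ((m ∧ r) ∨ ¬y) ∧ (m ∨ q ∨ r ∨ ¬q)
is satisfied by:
  {r: True, q: False, y: False, m: False}
  {m: False, q: False, r: False, y: False}
  {m: True, r: True, q: False, y: False}
  {m: True, q: False, r: False, y: False}
  {r: True, q: True, m: False, y: False}
  {q: True, m: False, r: False, y: False}
  {m: True, q: True, r: True, y: False}
  {y: True, m: True, r: True, q: False}
  {y: True, m: True, r: True, q: True}


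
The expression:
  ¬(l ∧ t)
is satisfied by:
  {l: False, t: False}
  {t: True, l: False}
  {l: True, t: False}


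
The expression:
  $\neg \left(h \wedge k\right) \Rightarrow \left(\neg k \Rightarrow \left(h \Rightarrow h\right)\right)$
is always true.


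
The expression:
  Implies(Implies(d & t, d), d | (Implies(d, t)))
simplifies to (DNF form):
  True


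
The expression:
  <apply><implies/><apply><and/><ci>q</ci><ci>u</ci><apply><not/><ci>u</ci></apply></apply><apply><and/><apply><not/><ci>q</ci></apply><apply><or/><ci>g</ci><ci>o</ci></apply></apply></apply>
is always true.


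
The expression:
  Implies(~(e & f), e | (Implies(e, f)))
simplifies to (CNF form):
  True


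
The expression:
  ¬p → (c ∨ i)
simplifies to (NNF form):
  c ∨ i ∨ p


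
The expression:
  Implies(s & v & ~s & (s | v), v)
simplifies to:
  True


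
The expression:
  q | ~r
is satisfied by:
  {q: True, r: False}
  {r: False, q: False}
  {r: True, q: True}


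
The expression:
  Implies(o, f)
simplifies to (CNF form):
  f | ~o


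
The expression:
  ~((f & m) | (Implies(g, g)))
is never true.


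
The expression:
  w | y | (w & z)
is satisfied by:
  {y: True, w: True}
  {y: True, w: False}
  {w: True, y: False}


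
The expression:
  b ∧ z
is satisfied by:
  {z: True, b: True}


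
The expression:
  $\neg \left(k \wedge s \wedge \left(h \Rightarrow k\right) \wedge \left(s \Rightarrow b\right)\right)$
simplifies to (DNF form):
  $\neg b \vee \neg k \vee \neg s$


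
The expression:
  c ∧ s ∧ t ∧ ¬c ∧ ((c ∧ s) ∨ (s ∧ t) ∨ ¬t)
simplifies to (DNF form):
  False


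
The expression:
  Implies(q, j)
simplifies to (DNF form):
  j | ~q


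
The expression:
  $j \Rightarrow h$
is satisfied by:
  {h: True, j: False}
  {j: False, h: False}
  {j: True, h: True}


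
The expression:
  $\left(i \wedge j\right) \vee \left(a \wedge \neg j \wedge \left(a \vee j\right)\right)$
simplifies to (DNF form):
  $\left(a \wedge \neg j\right) \vee \left(i \wedge j\right)$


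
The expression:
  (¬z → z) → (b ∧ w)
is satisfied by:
  {w: True, b: True, z: False}
  {w: True, b: False, z: False}
  {b: True, w: False, z: False}
  {w: False, b: False, z: False}
  {z: True, w: True, b: True}


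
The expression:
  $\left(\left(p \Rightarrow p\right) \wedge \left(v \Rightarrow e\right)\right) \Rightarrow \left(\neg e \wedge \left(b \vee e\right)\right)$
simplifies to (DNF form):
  $\left(b \wedge \neg e\right) \vee \left(v \wedge \neg e\right)$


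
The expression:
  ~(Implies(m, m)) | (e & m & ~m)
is never true.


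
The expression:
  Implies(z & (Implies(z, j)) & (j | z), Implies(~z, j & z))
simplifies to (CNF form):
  True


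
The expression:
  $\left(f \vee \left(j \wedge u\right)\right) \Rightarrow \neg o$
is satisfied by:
  {u: False, o: False, f: False, j: False}
  {j: True, u: False, o: False, f: False}
  {u: True, j: False, o: False, f: False}
  {j: True, u: True, o: False, f: False}
  {f: True, j: False, u: False, o: False}
  {f: True, j: True, u: False, o: False}
  {f: True, u: True, j: False, o: False}
  {f: True, j: True, u: True, o: False}
  {o: True, f: False, u: False, j: False}
  {o: True, j: True, f: False, u: False}
  {o: True, u: True, f: False, j: False}


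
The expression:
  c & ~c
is never true.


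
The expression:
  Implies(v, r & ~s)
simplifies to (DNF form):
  ~v | (r & ~s)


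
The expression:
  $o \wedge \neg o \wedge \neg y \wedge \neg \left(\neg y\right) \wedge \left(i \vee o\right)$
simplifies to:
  $\text{False}$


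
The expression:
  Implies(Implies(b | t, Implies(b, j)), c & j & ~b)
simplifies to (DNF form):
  (b & ~b) | (b & ~j) | (b & c & ~b) | (b & c & ~j) | (b & j & ~b) | (b & j & ~j) | (c & j & ~b) | (c & j & ~j)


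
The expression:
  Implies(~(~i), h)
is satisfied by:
  {h: True, i: False}
  {i: False, h: False}
  {i: True, h: True}


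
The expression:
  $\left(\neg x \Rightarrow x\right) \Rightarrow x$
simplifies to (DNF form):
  $\text{True}$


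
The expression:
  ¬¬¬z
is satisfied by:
  {z: False}


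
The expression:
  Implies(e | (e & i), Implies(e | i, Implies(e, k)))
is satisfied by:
  {k: True, e: False}
  {e: False, k: False}
  {e: True, k: True}


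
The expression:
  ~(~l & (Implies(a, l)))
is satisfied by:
  {a: True, l: True}
  {a: True, l: False}
  {l: True, a: False}


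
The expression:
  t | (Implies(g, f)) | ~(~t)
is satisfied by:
  {t: True, f: True, g: False}
  {t: True, f: False, g: False}
  {f: True, t: False, g: False}
  {t: False, f: False, g: False}
  {g: True, t: True, f: True}
  {g: True, t: True, f: False}
  {g: True, f: True, t: False}


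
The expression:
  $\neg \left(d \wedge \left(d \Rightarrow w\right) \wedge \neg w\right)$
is always true.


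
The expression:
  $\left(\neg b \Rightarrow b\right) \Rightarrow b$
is always true.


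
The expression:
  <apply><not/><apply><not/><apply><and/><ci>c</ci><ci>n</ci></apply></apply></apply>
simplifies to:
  <apply><and/><ci>c</ci><ci>n</ci></apply>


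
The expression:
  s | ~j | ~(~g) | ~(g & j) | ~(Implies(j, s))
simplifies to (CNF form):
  True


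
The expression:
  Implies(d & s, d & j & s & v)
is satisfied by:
  {j: True, v: True, d: False, s: False}
  {j: True, v: False, d: False, s: False}
  {v: True, s: False, j: False, d: False}
  {s: False, v: False, j: False, d: False}
  {s: True, j: True, v: True, d: False}
  {s: True, j: True, v: False, d: False}
  {s: True, v: True, j: False, d: False}
  {s: True, v: False, j: False, d: False}
  {d: True, j: True, v: True, s: False}
  {d: True, j: True, v: False, s: False}
  {d: True, v: True, j: False, s: False}
  {d: True, v: False, j: False, s: False}
  {s: True, d: True, j: True, v: True}


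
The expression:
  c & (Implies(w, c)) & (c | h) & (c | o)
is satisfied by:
  {c: True}


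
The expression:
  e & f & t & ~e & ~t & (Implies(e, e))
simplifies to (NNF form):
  False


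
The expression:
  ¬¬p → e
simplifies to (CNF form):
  e ∨ ¬p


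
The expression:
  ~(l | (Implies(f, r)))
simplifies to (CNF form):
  f & ~l & ~r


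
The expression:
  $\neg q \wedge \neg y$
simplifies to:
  $\neg q \wedge \neg y$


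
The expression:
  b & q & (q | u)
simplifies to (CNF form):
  b & q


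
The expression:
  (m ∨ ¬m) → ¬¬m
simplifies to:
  m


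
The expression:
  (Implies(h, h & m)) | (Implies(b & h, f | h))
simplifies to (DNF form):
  True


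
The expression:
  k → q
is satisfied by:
  {q: True, k: False}
  {k: False, q: False}
  {k: True, q: True}


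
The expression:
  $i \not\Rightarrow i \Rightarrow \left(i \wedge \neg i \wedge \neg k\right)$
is always true.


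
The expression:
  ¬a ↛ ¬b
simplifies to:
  b ∧ ¬a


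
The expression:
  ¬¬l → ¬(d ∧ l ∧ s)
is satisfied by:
  {l: False, d: False, s: False}
  {s: True, l: False, d: False}
  {d: True, l: False, s: False}
  {s: True, d: True, l: False}
  {l: True, s: False, d: False}
  {s: True, l: True, d: False}
  {d: True, l: True, s: False}


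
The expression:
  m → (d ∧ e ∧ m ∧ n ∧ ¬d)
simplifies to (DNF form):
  ¬m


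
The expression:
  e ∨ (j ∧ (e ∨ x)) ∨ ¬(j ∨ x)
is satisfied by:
  {e: True, x: False, j: False}
  {j: True, e: True, x: False}
  {x: True, e: True, j: False}
  {j: True, x: True, e: True}
  {j: False, e: False, x: False}
  {j: True, x: True, e: False}


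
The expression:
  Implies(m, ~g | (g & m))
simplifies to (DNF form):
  True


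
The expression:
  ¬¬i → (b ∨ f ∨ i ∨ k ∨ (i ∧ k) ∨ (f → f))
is always true.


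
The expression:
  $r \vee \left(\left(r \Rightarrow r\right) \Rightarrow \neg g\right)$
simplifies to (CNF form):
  $r \vee \neg g$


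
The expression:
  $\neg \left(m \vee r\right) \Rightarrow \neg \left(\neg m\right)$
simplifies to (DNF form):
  $m \vee r$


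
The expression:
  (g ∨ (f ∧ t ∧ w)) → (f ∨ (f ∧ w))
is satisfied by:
  {f: True, g: False}
  {g: False, f: False}
  {g: True, f: True}


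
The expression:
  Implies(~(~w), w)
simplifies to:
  True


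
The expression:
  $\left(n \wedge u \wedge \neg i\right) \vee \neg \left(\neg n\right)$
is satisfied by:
  {n: True}


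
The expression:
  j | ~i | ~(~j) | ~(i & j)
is always true.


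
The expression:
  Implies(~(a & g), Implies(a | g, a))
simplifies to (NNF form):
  a | ~g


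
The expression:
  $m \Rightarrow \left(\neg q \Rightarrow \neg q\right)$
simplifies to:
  $\text{True}$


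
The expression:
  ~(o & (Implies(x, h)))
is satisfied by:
  {x: True, o: False, h: False}
  {x: False, o: False, h: False}
  {h: True, x: True, o: False}
  {h: True, x: False, o: False}
  {o: True, x: True, h: False}


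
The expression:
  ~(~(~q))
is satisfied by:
  {q: False}


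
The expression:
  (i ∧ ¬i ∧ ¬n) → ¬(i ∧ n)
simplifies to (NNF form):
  True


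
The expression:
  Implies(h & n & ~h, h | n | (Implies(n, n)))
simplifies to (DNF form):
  True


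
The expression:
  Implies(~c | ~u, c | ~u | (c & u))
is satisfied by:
  {c: True, u: False}
  {u: False, c: False}
  {u: True, c: True}


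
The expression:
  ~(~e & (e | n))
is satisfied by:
  {e: True, n: False}
  {n: False, e: False}
  {n: True, e: True}


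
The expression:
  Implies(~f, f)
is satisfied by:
  {f: True}


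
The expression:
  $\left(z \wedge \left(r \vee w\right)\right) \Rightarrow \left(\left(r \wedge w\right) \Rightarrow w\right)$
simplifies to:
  $\text{True}$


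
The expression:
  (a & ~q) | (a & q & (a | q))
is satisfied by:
  {a: True}


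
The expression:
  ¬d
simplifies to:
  ¬d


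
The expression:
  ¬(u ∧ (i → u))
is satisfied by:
  {u: False}


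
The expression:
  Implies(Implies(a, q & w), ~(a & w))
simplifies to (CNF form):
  ~a | ~q | ~w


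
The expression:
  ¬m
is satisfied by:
  {m: False}


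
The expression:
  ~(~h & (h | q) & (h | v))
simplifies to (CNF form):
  h | ~q | ~v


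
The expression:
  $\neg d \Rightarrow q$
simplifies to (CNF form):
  $d \vee q$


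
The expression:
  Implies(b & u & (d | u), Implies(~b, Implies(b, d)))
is always true.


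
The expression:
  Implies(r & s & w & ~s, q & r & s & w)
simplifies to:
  True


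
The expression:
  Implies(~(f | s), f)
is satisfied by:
  {s: True, f: True}
  {s: True, f: False}
  {f: True, s: False}


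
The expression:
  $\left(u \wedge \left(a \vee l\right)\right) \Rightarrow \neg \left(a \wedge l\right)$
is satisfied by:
  {l: False, u: False, a: False}
  {a: True, l: False, u: False}
  {u: True, l: False, a: False}
  {a: True, u: True, l: False}
  {l: True, a: False, u: False}
  {a: True, l: True, u: False}
  {u: True, l: True, a: False}


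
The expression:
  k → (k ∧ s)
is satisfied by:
  {s: True, k: False}
  {k: False, s: False}
  {k: True, s: True}


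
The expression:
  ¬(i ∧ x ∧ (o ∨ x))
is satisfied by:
  {x: False, i: False}
  {i: True, x: False}
  {x: True, i: False}


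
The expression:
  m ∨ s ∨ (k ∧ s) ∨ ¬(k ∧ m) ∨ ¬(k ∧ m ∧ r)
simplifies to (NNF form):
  True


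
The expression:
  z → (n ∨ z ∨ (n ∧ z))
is always true.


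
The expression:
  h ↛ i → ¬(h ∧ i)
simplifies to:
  True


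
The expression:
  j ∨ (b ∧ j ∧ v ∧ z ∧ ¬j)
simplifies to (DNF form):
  j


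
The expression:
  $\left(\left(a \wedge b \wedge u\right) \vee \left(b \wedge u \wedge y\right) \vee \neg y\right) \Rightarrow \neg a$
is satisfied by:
  {y: True, u: False, a: False, b: False}
  {b: True, y: True, u: False, a: False}
  {u: True, y: True, b: False, a: False}
  {b: True, u: True, y: True, a: False}
  {b: False, y: False, u: False, a: False}
  {b: True, y: False, u: False, a: False}
  {u: True, b: False, y: False, a: False}
  {b: True, u: True, y: False, a: False}
  {a: True, y: True, b: False, u: False}
  {a: True, b: True, y: True, u: False}
  {a: True, u: True, y: True, b: False}


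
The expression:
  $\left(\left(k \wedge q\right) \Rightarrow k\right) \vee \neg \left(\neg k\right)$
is always true.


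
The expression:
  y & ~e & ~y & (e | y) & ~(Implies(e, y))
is never true.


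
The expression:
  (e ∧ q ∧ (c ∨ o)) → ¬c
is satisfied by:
  {c: False, q: False, e: False}
  {e: True, c: False, q: False}
  {q: True, c: False, e: False}
  {e: True, q: True, c: False}
  {c: True, e: False, q: False}
  {e: True, c: True, q: False}
  {q: True, c: True, e: False}


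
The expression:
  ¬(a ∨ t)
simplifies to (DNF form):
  ¬a ∧ ¬t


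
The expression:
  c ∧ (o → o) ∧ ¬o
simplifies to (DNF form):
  c ∧ ¬o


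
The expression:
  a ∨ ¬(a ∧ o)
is always true.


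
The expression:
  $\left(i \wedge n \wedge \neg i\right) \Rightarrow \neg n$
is always true.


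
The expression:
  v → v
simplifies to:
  True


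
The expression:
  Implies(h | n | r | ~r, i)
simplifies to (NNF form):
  i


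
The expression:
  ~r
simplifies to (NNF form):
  ~r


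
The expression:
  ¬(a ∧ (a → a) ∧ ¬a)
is always true.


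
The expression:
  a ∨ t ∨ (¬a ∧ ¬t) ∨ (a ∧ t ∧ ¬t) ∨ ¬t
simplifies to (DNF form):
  True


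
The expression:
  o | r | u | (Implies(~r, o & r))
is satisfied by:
  {r: True, o: True, u: True}
  {r: True, o: True, u: False}
  {r: True, u: True, o: False}
  {r: True, u: False, o: False}
  {o: True, u: True, r: False}
  {o: True, u: False, r: False}
  {u: True, o: False, r: False}


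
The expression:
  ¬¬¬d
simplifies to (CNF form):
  ¬d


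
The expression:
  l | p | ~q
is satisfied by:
  {l: True, p: True, q: False}
  {l: True, p: False, q: False}
  {p: True, l: False, q: False}
  {l: False, p: False, q: False}
  {q: True, l: True, p: True}
  {q: True, l: True, p: False}
  {q: True, p: True, l: False}


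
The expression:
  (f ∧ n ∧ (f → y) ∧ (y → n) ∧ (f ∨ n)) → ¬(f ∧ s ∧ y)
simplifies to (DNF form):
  ¬f ∨ ¬n ∨ ¬s ∨ ¬y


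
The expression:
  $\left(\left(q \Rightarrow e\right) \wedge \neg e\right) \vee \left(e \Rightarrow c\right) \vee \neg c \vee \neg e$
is always true.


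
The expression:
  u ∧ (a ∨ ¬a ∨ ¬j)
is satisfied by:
  {u: True}


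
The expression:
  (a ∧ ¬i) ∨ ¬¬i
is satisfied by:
  {i: True, a: True}
  {i: True, a: False}
  {a: True, i: False}


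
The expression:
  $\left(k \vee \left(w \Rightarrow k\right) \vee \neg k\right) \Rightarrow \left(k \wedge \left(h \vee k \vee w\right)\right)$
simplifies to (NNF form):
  $k$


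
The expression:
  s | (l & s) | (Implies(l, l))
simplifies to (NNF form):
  True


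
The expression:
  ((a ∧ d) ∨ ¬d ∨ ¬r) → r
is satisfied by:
  {r: True}


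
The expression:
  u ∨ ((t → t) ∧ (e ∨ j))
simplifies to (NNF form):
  e ∨ j ∨ u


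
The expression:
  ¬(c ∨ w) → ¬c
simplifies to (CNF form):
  True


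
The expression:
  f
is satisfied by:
  {f: True}


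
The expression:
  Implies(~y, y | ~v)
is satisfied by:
  {y: True, v: False}
  {v: False, y: False}
  {v: True, y: True}


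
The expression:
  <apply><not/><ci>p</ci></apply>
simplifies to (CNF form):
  <apply><not/><ci>p</ci></apply>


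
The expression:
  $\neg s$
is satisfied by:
  {s: False}


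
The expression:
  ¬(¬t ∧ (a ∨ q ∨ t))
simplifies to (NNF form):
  t ∨ (¬a ∧ ¬q)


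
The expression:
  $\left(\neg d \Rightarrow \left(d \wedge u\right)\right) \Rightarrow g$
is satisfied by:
  {g: True, d: False}
  {d: False, g: False}
  {d: True, g: True}


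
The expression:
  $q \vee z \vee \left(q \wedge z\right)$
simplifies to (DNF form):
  $q \vee z$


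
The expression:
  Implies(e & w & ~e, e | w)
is always true.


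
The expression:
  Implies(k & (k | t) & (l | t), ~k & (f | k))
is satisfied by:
  {t: False, k: False, l: False}
  {l: True, t: False, k: False}
  {t: True, l: False, k: False}
  {l: True, t: True, k: False}
  {k: True, l: False, t: False}


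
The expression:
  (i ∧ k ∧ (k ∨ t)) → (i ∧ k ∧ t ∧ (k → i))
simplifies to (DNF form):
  t ∨ ¬i ∨ ¬k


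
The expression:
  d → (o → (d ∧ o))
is always true.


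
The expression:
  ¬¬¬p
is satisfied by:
  {p: False}


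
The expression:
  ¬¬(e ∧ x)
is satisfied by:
  {e: True, x: True}


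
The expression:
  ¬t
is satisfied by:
  {t: False}


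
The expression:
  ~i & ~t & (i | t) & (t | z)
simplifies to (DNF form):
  False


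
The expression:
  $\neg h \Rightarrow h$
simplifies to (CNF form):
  $h$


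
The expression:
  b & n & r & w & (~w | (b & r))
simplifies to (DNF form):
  b & n & r & w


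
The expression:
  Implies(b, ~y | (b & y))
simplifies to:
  True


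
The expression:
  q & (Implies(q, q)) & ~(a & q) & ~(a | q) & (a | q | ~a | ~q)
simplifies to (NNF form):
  False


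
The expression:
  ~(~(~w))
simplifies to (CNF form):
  ~w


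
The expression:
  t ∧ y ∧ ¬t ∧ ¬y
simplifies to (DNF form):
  False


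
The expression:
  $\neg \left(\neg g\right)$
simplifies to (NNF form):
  $g$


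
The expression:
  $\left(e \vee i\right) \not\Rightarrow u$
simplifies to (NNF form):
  $\neg u \wedge \left(e \vee i\right)$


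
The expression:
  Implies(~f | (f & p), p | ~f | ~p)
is always true.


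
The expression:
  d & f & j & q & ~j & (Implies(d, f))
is never true.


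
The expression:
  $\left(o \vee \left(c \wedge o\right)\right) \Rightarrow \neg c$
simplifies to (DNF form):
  $\neg c \vee \neg o$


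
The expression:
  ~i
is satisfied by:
  {i: False}


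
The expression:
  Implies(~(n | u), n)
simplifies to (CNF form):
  n | u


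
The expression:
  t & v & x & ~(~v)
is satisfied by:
  {t: True, x: True, v: True}


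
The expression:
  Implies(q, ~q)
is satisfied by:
  {q: False}


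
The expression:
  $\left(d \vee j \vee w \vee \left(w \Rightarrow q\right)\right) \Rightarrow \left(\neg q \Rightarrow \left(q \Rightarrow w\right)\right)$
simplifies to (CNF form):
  $\text{True}$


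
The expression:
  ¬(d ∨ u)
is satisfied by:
  {u: False, d: False}


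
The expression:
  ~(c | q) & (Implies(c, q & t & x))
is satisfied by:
  {q: False, c: False}


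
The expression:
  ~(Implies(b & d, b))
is never true.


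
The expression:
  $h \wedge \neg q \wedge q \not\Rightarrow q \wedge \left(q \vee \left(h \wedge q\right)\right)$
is never true.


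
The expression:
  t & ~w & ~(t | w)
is never true.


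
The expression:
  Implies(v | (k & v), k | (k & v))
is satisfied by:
  {k: True, v: False}
  {v: False, k: False}
  {v: True, k: True}


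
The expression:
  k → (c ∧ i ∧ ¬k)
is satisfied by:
  {k: False}


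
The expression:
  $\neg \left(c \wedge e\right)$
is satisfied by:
  {c: False, e: False}
  {e: True, c: False}
  {c: True, e: False}


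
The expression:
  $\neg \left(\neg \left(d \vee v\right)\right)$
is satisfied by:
  {d: True, v: True}
  {d: True, v: False}
  {v: True, d: False}


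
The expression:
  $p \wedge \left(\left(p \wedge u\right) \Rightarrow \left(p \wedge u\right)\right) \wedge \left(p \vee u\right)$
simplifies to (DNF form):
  $p$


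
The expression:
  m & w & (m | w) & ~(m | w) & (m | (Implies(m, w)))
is never true.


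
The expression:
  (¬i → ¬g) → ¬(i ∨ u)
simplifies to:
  ¬i ∧ (g ∨ ¬u)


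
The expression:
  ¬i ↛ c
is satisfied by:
  {c: True, i: False}
  {i: False, c: False}
  {i: True, c: True}


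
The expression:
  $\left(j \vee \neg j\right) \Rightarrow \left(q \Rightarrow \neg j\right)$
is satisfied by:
  {q: False, j: False}
  {j: True, q: False}
  {q: True, j: False}


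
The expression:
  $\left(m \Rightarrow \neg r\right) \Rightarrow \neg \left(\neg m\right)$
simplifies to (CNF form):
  $m$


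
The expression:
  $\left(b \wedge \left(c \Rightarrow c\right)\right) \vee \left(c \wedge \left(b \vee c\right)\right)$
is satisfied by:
  {b: True, c: True}
  {b: True, c: False}
  {c: True, b: False}


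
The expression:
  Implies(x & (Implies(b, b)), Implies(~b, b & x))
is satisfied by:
  {b: True, x: False}
  {x: False, b: False}
  {x: True, b: True}


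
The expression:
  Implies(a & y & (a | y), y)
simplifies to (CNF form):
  True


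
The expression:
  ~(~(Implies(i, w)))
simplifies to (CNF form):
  w | ~i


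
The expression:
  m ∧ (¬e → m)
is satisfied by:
  {m: True}


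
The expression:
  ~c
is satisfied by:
  {c: False}


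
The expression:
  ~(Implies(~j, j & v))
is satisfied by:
  {j: False}


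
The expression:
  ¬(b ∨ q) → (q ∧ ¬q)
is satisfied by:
  {b: True, q: True}
  {b: True, q: False}
  {q: True, b: False}


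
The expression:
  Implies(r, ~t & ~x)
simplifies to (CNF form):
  (~r | ~t) & (~r | ~x)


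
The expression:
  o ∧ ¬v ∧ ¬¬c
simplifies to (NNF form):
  c ∧ o ∧ ¬v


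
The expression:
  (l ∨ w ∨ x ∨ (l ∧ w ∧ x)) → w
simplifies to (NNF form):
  w ∨ (¬l ∧ ¬x)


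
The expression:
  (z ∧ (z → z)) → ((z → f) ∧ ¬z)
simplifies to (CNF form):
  ¬z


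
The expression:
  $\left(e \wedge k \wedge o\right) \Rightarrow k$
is always true.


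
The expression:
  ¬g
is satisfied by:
  {g: False}


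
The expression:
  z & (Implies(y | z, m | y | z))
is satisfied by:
  {z: True}


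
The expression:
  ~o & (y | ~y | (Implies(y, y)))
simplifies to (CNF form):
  ~o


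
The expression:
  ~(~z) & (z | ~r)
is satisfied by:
  {z: True}


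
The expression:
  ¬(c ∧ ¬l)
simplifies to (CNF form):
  l ∨ ¬c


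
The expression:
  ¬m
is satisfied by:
  {m: False}


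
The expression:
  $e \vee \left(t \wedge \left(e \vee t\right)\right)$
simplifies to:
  $e \vee t$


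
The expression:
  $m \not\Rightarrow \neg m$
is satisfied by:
  {m: True}


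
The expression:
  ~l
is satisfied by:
  {l: False}


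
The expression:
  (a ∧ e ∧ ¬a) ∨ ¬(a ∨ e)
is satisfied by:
  {e: False, a: False}


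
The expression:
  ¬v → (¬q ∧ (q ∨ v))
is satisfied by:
  {v: True}


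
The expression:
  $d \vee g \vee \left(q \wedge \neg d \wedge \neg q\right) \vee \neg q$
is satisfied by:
  {d: True, g: True, q: False}
  {d: True, g: False, q: False}
  {g: True, d: False, q: False}
  {d: False, g: False, q: False}
  {d: True, q: True, g: True}
  {d: True, q: True, g: False}
  {q: True, g: True, d: False}


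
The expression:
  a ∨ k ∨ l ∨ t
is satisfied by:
  {a: True, t: True, l: True, k: True}
  {a: True, t: True, l: True, k: False}
  {a: True, t: True, k: True, l: False}
  {a: True, t: True, k: False, l: False}
  {a: True, l: True, k: True, t: False}
  {a: True, l: True, k: False, t: False}
  {a: True, l: False, k: True, t: False}
  {a: True, l: False, k: False, t: False}
  {t: True, l: True, k: True, a: False}
  {t: True, l: True, k: False, a: False}
  {t: True, k: True, l: False, a: False}
  {t: True, k: False, l: False, a: False}
  {l: True, k: True, t: False, a: False}
  {l: True, t: False, k: False, a: False}
  {k: True, t: False, l: False, a: False}


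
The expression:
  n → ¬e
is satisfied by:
  {e: False, n: False}
  {n: True, e: False}
  {e: True, n: False}


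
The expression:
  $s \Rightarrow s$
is always true.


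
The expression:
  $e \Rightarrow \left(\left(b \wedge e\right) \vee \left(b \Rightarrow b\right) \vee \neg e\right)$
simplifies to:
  $\text{True}$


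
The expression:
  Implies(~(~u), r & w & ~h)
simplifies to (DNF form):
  ~u | (r & w & ~h)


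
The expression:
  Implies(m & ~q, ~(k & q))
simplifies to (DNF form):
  True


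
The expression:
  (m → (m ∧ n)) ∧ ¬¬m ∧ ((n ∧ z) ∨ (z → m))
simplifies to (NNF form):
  m ∧ n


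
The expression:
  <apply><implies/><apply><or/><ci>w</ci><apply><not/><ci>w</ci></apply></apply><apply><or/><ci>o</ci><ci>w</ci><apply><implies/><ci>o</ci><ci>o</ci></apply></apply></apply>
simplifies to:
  <true/>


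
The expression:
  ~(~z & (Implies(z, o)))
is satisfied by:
  {z: True}


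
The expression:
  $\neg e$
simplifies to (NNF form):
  $\neg e$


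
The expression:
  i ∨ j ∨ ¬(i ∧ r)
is always true.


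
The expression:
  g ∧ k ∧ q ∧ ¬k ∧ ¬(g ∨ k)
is never true.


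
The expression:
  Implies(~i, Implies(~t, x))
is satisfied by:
  {i: True, x: True, t: True}
  {i: True, x: True, t: False}
  {i: True, t: True, x: False}
  {i: True, t: False, x: False}
  {x: True, t: True, i: False}
  {x: True, t: False, i: False}
  {t: True, x: False, i: False}


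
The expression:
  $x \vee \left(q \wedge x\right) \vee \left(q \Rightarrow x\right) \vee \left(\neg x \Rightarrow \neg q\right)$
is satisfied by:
  {x: True, q: False}
  {q: False, x: False}
  {q: True, x: True}


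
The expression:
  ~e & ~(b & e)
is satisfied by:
  {e: False}


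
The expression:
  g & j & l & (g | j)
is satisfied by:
  {j: True, g: True, l: True}


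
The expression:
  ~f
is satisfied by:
  {f: False}


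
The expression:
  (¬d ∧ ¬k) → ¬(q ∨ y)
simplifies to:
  d ∨ k ∨ (¬q ∧ ¬y)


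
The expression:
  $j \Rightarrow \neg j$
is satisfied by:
  {j: False}


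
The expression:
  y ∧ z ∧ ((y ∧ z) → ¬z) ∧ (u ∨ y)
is never true.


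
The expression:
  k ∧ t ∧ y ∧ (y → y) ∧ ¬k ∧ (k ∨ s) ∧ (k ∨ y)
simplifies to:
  False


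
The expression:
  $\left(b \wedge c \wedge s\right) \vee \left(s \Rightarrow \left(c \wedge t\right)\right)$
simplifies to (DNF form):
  $\left(b \wedge c\right) \vee \left(c \wedge t\right) \vee \neg s$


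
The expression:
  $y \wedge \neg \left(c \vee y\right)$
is never true.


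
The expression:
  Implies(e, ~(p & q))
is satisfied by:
  {p: False, e: False, q: False}
  {q: True, p: False, e: False}
  {e: True, p: False, q: False}
  {q: True, e: True, p: False}
  {p: True, q: False, e: False}
  {q: True, p: True, e: False}
  {e: True, p: True, q: False}


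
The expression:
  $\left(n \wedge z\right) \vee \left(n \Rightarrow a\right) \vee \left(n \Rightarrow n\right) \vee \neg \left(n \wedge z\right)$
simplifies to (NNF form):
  $\text{True}$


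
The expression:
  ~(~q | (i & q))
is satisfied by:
  {q: True, i: False}


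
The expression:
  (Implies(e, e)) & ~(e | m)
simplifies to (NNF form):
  ~e & ~m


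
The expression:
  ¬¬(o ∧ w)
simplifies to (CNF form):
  o ∧ w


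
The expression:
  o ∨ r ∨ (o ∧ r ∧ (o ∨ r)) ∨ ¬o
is always true.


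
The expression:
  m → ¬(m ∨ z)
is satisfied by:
  {m: False}


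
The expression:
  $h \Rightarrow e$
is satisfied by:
  {e: True, h: False}
  {h: False, e: False}
  {h: True, e: True}


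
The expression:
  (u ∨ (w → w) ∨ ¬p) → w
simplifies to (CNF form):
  w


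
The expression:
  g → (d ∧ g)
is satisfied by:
  {d: True, g: False}
  {g: False, d: False}
  {g: True, d: True}


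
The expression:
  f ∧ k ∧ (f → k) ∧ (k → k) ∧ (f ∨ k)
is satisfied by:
  {f: True, k: True}


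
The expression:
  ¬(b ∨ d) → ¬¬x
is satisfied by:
  {b: True, x: True, d: True}
  {b: True, x: True, d: False}
  {b: True, d: True, x: False}
  {b: True, d: False, x: False}
  {x: True, d: True, b: False}
  {x: True, d: False, b: False}
  {d: True, x: False, b: False}


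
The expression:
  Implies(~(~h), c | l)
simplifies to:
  c | l | ~h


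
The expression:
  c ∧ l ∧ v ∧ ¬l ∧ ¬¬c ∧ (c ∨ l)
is never true.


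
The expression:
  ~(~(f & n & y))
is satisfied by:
  {f: True, y: True, n: True}


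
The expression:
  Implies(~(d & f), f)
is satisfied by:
  {f: True}


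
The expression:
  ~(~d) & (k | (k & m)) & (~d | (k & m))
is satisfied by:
  {m: True, d: True, k: True}


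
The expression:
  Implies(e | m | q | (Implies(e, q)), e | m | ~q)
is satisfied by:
  {m: True, e: True, q: False}
  {m: True, e: False, q: False}
  {e: True, m: False, q: False}
  {m: False, e: False, q: False}
  {m: True, q: True, e: True}
  {m: True, q: True, e: False}
  {q: True, e: True, m: False}


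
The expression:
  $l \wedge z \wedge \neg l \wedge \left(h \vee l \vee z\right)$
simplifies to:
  $\text{False}$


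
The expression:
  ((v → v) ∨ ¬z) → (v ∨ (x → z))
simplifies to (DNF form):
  v ∨ z ∨ ¬x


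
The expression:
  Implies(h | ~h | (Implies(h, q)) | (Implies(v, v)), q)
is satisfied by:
  {q: True}


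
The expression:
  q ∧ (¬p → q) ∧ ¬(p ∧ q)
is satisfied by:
  {q: True, p: False}


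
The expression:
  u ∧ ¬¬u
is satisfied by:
  {u: True}


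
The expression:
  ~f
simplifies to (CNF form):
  ~f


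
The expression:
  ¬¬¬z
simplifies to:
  ¬z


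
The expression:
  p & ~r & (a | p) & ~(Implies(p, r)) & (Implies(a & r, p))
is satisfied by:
  {p: True, r: False}


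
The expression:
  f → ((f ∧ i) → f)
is always true.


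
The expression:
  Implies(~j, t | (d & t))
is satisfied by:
  {t: True, j: True}
  {t: True, j: False}
  {j: True, t: False}


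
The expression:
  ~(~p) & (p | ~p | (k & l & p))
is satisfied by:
  {p: True}


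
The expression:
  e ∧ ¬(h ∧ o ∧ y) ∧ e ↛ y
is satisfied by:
  {e: True, y: False}


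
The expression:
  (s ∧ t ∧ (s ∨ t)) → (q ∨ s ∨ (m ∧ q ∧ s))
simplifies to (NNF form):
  True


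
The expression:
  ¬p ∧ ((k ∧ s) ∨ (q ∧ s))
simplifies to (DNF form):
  (k ∧ s ∧ ¬p) ∨ (q ∧ s ∧ ¬p)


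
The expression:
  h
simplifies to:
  h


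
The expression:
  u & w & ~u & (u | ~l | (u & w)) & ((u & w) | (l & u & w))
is never true.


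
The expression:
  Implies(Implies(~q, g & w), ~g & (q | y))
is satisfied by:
  {q: False, g: False, w: False}
  {w: True, q: False, g: False}
  {q: True, w: False, g: False}
  {w: True, q: True, g: False}
  {g: True, w: False, q: False}


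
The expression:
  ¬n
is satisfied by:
  {n: False}


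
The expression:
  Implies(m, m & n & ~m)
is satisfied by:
  {m: False}


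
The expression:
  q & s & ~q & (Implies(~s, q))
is never true.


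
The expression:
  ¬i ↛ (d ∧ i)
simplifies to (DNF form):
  ¬i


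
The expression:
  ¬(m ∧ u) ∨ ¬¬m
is always true.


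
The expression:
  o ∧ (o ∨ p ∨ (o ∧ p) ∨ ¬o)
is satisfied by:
  {o: True}


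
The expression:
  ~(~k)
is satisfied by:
  {k: True}


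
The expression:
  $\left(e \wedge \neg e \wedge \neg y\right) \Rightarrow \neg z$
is always true.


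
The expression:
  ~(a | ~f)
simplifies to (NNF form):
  f & ~a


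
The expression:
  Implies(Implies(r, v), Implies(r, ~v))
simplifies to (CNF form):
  ~r | ~v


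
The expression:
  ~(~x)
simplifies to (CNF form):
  x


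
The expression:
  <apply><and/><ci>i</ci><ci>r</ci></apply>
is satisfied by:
  {r: True, i: True}


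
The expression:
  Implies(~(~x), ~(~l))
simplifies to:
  l | ~x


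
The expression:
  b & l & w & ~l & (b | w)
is never true.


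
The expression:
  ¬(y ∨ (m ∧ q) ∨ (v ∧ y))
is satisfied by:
  {m: False, y: False, q: False}
  {q: True, m: False, y: False}
  {m: True, q: False, y: False}


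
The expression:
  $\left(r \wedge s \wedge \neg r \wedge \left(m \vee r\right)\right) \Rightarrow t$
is always true.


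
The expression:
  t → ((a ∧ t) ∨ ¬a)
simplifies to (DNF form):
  True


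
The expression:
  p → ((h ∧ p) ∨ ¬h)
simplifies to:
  True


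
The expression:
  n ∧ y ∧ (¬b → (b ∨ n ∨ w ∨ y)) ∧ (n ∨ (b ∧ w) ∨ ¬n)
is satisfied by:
  {y: True, n: True}


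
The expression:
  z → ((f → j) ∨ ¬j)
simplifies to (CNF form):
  True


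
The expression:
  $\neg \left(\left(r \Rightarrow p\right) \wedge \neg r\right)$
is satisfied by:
  {r: True}


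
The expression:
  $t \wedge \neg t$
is never true.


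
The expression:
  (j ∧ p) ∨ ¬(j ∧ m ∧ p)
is always true.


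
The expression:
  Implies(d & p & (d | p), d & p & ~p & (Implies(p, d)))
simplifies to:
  ~d | ~p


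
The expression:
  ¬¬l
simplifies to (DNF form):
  l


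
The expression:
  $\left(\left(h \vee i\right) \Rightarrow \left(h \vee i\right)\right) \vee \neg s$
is always true.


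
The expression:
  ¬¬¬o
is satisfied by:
  {o: False}


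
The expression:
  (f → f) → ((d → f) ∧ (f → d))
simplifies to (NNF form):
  (d ∧ f) ∨ (¬d ∧ ¬f)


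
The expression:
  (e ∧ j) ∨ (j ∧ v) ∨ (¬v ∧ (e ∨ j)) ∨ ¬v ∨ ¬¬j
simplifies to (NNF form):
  j ∨ ¬v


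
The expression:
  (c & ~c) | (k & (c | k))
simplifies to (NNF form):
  k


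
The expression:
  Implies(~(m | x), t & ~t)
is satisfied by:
  {x: True, m: True}
  {x: True, m: False}
  {m: True, x: False}


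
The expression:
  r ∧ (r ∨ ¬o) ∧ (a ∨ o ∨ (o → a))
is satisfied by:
  {r: True}


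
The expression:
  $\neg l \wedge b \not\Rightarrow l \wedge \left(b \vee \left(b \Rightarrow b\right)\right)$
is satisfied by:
  {b: True, l: False}


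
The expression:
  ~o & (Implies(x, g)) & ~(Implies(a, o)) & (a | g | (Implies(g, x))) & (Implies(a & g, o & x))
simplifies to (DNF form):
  a & ~g & ~o & ~x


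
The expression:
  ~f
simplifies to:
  ~f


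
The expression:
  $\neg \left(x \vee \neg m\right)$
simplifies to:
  $m \wedge \neg x$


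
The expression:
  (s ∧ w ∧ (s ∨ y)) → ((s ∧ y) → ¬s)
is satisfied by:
  {s: False, y: False, w: False}
  {w: True, s: False, y: False}
  {y: True, s: False, w: False}
  {w: True, y: True, s: False}
  {s: True, w: False, y: False}
  {w: True, s: True, y: False}
  {y: True, s: True, w: False}


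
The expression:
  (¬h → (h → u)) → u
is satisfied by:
  {u: True}


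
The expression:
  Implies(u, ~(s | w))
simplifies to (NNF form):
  ~u | (~s & ~w)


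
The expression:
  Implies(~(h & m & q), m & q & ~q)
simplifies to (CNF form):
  h & m & q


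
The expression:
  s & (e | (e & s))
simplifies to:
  e & s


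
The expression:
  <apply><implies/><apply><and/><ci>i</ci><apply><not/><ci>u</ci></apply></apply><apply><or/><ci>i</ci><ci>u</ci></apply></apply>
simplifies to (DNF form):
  <true/>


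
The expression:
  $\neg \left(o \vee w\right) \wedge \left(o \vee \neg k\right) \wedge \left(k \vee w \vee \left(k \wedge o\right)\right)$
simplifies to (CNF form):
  $\text{False}$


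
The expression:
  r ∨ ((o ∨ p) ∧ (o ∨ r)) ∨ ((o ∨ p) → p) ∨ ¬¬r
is always true.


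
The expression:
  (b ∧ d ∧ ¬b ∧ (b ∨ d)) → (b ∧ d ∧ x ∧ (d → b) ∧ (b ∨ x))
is always true.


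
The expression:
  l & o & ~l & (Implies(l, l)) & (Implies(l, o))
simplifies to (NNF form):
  False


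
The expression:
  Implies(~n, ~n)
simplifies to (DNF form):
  True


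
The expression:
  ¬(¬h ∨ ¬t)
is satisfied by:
  {t: True, h: True}


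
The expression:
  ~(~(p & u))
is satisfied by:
  {p: True, u: True}


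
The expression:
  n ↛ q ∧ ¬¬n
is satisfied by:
  {n: True, q: False}


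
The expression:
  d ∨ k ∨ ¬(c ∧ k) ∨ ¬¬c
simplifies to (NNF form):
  True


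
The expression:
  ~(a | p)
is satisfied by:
  {p: False, a: False}


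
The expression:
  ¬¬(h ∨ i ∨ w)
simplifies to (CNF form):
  h ∨ i ∨ w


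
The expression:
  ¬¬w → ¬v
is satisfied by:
  {w: False, v: False}
  {v: True, w: False}
  {w: True, v: False}


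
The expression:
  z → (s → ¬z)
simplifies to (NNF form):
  ¬s ∨ ¬z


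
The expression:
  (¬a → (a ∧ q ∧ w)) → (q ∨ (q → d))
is always true.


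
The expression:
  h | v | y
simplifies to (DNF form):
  h | v | y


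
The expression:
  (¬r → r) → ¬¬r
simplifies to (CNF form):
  True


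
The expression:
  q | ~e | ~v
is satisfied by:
  {q: True, v: False, e: False}
  {v: False, e: False, q: False}
  {e: True, q: True, v: False}
  {e: True, v: False, q: False}
  {q: True, v: True, e: False}
  {v: True, q: False, e: False}
  {e: True, v: True, q: True}
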